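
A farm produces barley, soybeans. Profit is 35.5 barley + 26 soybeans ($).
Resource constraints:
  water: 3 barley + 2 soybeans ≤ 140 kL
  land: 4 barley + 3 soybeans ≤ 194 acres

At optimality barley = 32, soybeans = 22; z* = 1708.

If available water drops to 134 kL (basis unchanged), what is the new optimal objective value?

Check each constraint at x*: water 140/140 (tight); land 194/194 (tight).
The binding rows give the dual system: 3·y_water + 4·y_land = 35.5 and 2·y_water + 3·y_land = 26.
→ y_water = 2.5 and y_land = 7.
Δz = y_water·Δb = 2.5 × (-6) = -15, so new z* = 1708 − 15 = 1693.

1693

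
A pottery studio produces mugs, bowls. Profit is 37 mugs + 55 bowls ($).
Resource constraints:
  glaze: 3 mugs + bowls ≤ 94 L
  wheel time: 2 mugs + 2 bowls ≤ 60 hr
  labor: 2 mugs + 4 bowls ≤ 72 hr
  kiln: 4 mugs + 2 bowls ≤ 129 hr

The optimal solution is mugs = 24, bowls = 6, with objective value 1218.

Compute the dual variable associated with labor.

9

At the optimum: glaze uses 78 of 94 (slack = 16); wheel time uses 60 of 60 (binding); labor uses 72 of 72 (binding); kiln uses 108 of 129 (slack = 21).
Since glaze, kiln are not tight, their duals are 0.
The binding rows give the dual system: 2·y_wheel time + 2·y_labor = 37 and 2·y_wheel time + 4·y_labor = 55.
This yields shadow prices y_wheel time = 9.5, y_labor = 9.
Shadow price of labor = 9.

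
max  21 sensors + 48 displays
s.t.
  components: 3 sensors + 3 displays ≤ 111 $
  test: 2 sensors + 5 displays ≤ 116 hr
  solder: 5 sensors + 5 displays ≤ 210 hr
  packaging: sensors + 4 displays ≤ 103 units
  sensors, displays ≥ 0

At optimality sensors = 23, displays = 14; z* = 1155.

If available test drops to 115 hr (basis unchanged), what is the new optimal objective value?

1146

Check each constraint at x*: components 111/111 (tight); test 116/116 (tight); solder 185/210 (slack 25); packaging 79/103 (slack 24).
Slack constraints have shadow price 0 (complementary slackness).
From A_Bᵀ y = c: 3·y_components + 2·y_test = 21; 3·y_components + 5·y_test = 48.
This yields shadow prices y_components = 1, y_test = 9.
Δz = y_test·Δb = 9 × (-1) = -9, so new z* = 1155 − 9 = 1146.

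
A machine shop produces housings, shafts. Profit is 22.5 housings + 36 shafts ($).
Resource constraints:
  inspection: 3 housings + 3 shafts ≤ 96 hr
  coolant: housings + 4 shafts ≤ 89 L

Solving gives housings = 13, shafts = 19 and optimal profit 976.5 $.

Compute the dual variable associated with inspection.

Both inspection and coolant are binding at x*.
Dual feasibility on the basic columns requires 3·y_inspection + 1·y_coolant = 22.5, 3·y_inspection + 4·y_coolant = 36.
Solving: y_inspection = 6, y_coolant = 4.5.
Shadow price of inspection = 6.

6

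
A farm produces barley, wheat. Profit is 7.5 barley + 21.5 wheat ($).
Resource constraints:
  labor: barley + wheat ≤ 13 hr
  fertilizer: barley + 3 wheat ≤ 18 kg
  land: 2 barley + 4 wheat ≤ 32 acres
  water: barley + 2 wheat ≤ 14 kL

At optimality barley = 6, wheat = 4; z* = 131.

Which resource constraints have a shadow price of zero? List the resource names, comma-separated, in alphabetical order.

labor: 10/13 (slack 3)
fertilizer: 18/18 (binding)
land: 28/32 (slack 4)
water: 14/14 (binding)
By complementary slackness, a constraint with positive slack has shadow price 0 → labor, land.

labor, land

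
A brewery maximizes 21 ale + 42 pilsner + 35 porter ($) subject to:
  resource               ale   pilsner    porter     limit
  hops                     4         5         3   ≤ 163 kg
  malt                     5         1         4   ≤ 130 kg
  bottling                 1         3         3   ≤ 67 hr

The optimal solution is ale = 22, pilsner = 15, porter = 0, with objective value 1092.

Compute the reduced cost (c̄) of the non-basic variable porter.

At the optimum: hops uses 163 of 163 (binding); malt uses 125 of 130 (slack = 5); bottling uses 67 of 67 (binding).
Since malt is not tight, its dual is 0.
From A_Bᵀ y = c: 4·y_hops + 1·y_bottling = 21; 5·y_hops + 3·y_bottling = 42.
→ y_hops = 3 and y_bottling = 9.
Reduced cost of porter: c₃ − yᵀa₃ = 35 − (3·3 + 9·3) = 35 − 36 = -1.

-1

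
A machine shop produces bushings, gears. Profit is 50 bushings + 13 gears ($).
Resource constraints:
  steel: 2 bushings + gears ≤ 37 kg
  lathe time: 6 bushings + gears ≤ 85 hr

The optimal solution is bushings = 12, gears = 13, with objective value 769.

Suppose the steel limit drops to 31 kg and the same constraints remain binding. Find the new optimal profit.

Both steel and lathe time are binding at x*.
From A_Bᵀ y = c: 2·y_steel + 6·y_lathe time = 50; 1·y_steel + 1·y_lathe time = 13.
→ y_steel = 7 and y_lathe time = 6.
Δz = y_steel·Δb = 7 × (-6) = -42, so new z* = 769 − 42 = 727.

727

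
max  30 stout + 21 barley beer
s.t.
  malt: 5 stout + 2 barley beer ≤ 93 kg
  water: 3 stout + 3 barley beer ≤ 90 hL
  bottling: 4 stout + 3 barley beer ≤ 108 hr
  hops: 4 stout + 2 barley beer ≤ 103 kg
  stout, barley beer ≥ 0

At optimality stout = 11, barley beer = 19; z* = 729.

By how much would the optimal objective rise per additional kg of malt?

At the optimum: malt uses 93 of 93 (binding); water uses 90 of 90 (binding); bottling uses 101 of 108 (slack = 7); hops uses 82 of 103 (slack = 21).
Since bottling, hops are not tight, their duals are 0.
From A_Bᵀ y = c: 5·y_malt + 3·y_water = 30; 2·y_malt + 3·y_water = 21.
Solving: y_malt = 3, y_water = 5.
Shadow price of malt = 3.

3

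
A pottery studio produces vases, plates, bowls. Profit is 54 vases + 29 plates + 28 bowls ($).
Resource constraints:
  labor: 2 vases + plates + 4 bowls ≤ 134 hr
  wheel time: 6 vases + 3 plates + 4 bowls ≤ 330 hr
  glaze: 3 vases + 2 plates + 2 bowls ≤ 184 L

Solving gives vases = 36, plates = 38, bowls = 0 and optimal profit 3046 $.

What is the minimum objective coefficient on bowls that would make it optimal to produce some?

At the optimum: labor uses 110 of 134 (slack = 24); wheel time uses 330 of 330 (binding); glaze uses 184 of 184 (binding).
Since labor is not tight, its dual is 0.
From A_Bᵀ y = c: 6·y_wheel time + 3·y_glaze = 54; 3·y_wheel time + 2·y_glaze = 29.
This yields shadow prices y_wheel time = 7, y_glaze = 4.
bowls enters the basis when its profit ≥ yᵀa₃ = 7·4 + 4·2 = 36.

36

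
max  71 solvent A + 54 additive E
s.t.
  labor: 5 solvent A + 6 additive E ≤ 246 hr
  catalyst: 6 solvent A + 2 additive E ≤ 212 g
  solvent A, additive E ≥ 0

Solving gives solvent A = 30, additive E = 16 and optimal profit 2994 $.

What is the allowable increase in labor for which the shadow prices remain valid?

Binding constraints: labor, catalyst. The basis is B = [[5,6],[6,2]] with det -26.
Per unit increase in labor, x* moves by d = (-0.0769, 0.2308).
The basis stays optimal until solvent A reaches 0; allowable increase = 390 hr.

390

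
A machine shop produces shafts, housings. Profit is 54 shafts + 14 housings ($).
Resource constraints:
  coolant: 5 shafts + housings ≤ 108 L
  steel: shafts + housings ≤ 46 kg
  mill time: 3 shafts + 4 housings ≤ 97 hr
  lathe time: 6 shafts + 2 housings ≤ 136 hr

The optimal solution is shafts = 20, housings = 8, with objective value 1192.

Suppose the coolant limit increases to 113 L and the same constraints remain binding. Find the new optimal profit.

Binding: coolant and lathe time. Non-binding: steel (18 unused), mill time (5 unused).
Since steel, mill time are not tight, their duals are 0.
Dual feasibility on the basic columns requires 5·y_coolant + 6·y_lathe time = 54, 1·y_coolant + 2·y_lathe time = 14.
This yields shadow prices y_coolant = 6, y_lathe time = 4.
Δz = y_coolant·Δb = 6 × (5) = 30, so new z* = 1192 + 30 = 1222.

1222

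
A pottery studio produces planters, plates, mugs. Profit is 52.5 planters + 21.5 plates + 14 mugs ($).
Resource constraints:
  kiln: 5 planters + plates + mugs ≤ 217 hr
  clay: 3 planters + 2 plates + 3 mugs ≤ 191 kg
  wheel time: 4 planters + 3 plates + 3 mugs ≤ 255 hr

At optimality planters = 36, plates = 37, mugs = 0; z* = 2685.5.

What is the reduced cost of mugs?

-7.5

Check each constraint at x*: kiln 217/217 (tight); clay 182/191 (slack 9); wheel time 255/255 (tight).
By complementary slackness, y = 0 for the non-binding constraint.
The binding rows give the dual system: 5·y_kiln + 4·y_wheel time = 52.5 and 1·y_kiln + 3·y_wheel time = 21.5.
→ y_kiln = 6.5 and y_wheel time = 5.
Reduced cost of mugs: c₃ − yᵀa₃ = 14 − (6.5·1 + 5·3) = 14 − 21.5 = -7.5.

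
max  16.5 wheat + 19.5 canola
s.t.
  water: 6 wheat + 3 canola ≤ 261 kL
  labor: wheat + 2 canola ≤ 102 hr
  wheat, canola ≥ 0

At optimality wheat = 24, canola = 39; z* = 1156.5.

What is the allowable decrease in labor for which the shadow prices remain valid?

Binding constraints: water, labor. The basis is B = [[6,3],[1,2]] with det 9.
Per unit decrease in labor, x* moves by d = (0.3333, -0.6667).
The basis stays optimal until canola reaches 0; allowable decrease = 58.5 hr.

58.5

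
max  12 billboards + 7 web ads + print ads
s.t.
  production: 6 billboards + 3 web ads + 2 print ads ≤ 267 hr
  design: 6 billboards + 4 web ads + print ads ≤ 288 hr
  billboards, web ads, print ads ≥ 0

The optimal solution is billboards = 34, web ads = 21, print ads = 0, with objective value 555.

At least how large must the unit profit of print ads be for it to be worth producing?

Both production and design are binding at x*.
Dual feasibility on the basic columns requires 6·y_production + 6·y_design = 12, 3·y_production + 4·y_design = 7.
Solving: y_production = 1, y_design = 1.
print ads enters the basis when its profit ≥ yᵀa₃ = 1·2 + 1·1 = 3.

3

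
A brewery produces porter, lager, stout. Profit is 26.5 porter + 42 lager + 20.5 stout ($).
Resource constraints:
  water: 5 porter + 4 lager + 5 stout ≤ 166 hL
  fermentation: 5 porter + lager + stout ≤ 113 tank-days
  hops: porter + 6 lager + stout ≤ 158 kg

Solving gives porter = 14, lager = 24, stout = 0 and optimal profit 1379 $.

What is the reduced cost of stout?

Check each constraint at x*: water 166/166 (tight); fermentation 94/113 (slack 19); hops 158/158 (tight).
Since fermentation is not tight, its dual is 0.
Dual feasibility on the basic columns requires 5·y_water + 1·y_hops = 26.5, 4·y_water + 6·y_hops = 42.
→ y_water = 4.5 and y_hops = 4.
Reduced cost of stout: c₃ − yᵀa₃ = 20.5 − (4.5·5 + 4·1) = 20.5 − 26.5 = -6.

-6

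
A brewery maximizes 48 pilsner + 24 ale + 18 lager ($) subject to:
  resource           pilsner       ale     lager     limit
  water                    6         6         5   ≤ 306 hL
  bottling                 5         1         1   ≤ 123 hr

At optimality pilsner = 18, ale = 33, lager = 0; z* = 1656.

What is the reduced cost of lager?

-3

Check each constraint at x*: water 306/306 (tight); bottling 123/123 (tight).
The binding rows give the dual system: 6·y_water + 5·y_bottling = 48 and 6·y_water + 1·y_bottling = 24.
This yields shadow prices y_water = 3, y_bottling = 6.
Reduced cost of lager: c₃ − yᵀa₃ = 18 − (3·5 + 6·1) = 18 − 21 = -3.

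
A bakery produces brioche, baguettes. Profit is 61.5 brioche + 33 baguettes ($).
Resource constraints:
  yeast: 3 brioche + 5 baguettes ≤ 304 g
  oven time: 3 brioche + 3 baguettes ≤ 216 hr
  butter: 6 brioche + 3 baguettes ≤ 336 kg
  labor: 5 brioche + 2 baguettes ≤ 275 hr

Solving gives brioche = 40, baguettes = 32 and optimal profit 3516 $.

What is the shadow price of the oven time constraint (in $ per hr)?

Binding: oven time and butter. Non-binding: yeast (24 unused), labor (11 unused).
By complementary slackness, y = 0 for the non-binding constraints.
Dual feasibility on the basic columns requires 3·y_oven time + 6·y_butter = 61.5, 3·y_oven time + 3·y_butter = 33.
Solving: y_oven time = 1.5, y_butter = 9.5.
Shadow price of oven time = 1.5.

1.5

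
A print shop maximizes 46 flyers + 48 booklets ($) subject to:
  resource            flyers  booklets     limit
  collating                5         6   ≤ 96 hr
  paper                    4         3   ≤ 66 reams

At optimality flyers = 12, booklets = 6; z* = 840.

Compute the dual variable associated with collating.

6

Both collating and paper are binding at x*.
Dual feasibility on the basic columns requires 5·y_collating + 4·y_paper = 46, 6·y_collating + 3·y_paper = 48.
This yields shadow prices y_collating = 6, y_paper = 4.
Shadow price of collating = 6.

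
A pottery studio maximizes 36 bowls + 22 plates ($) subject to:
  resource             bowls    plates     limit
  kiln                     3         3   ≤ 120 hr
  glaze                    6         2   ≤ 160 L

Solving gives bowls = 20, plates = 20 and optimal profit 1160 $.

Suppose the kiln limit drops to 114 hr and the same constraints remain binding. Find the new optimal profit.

1130

Check each constraint at x*: kiln 120/120 (tight); glaze 160/160 (tight).
Dual feasibility on the basic columns requires 3·y_kiln + 6·y_glaze = 36, 3·y_kiln + 2·y_glaze = 22.
This yields shadow prices y_kiln = 5, y_glaze = 3.5.
Δz = y_kiln·Δb = 5 × (-6) = -30, so new z* = 1160 − 30 = 1130.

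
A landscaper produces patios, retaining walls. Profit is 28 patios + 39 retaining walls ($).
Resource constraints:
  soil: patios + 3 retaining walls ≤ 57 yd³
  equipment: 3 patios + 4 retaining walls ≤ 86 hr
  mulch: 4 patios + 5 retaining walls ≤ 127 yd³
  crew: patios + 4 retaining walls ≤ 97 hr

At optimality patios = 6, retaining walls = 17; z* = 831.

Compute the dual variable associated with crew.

Binding: soil and equipment. Non-binding: mulch (18 unused), crew (23 unused).
By complementary slackness, y = 0 for the non-binding constraints.
Dual feasibility on the basic columns requires 1·y_soil + 3·y_equipment = 28, 3·y_soil + 4·y_equipment = 39.
This yields shadow prices y_soil = 1, y_equipment = 9.
Shadow price of crew = 0.

0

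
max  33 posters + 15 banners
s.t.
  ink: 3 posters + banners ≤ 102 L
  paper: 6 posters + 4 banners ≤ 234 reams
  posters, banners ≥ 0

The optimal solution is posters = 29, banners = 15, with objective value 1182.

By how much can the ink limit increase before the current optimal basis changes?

Binding constraints: ink, paper. The basis is B = [[3,1],[6,4]] with det 6.
Per unit increase in ink, x* moves by d = (0.6667, -1).
The basis stays optimal until banners reaches 0; allowable increase = 15 L.

15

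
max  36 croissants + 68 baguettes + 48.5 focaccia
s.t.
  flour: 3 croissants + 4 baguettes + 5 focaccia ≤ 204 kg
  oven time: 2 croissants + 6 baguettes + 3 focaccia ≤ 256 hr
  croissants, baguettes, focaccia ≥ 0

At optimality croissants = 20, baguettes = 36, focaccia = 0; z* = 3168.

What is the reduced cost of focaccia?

Check each constraint at x*: flour 204/204 (tight); oven time 256/256 (tight).
From A_Bᵀ y = c: 3·y_flour + 2·y_oven time = 36; 4·y_flour + 6·y_oven time = 68.
This yields shadow prices y_flour = 8, y_oven time = 6.
Reduced cost of focaccia: c₃ − yᵀa₃ = 48.5 − (8·5 + 6·3) = 48.5 − 58 = -9.5.

-9.5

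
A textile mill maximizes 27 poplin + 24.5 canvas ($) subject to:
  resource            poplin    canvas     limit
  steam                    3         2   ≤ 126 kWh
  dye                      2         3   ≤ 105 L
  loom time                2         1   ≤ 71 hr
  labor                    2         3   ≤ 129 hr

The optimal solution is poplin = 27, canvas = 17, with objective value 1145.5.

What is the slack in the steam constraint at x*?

steam used = 3·27 + 2·17 = 115; slack = 126 − 115 = 11.

11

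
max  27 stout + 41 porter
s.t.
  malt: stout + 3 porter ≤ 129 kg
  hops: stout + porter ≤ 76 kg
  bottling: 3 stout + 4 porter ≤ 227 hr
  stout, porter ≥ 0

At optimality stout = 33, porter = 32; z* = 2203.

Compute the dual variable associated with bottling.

Check each constraint at x*: malt 129/129 (tight); hops 65/76 (slack 11); bottling 227/227 (tight).
Slack constraints have shadow price 0 (complementary slackness).
The binding rows give the dual system: 1·y_malt + 3·y_bottling = 27 and 3·y_malt + 4·y_bottling = 41.
→ y_malt = 3 and y_bottling = 8.
Shadow price of bottling = 8.

8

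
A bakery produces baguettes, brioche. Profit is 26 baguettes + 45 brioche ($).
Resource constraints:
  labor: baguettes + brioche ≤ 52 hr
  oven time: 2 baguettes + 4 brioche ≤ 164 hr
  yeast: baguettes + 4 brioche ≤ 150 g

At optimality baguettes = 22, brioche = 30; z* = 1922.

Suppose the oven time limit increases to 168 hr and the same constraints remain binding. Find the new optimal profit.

1960

Check each constraint at x*: labor 52/52 (tight); oven time 164/164 (tight); yeast 142/150 (slack 8).
By complementary slackness, y = 0 for the non-binding constraint.
Dual feasibility on the basic columns requires 1·y_labor + 2·y_oven time = 26, 1·y_labor + 4·y_oven time = 45.
This yields shadow prices y_labor = 7, y_oven time = 9.5.
Δz = y_oven time·Δb = 9.5 × (4) = 38, so new z* = 1922 + 38 = 1960.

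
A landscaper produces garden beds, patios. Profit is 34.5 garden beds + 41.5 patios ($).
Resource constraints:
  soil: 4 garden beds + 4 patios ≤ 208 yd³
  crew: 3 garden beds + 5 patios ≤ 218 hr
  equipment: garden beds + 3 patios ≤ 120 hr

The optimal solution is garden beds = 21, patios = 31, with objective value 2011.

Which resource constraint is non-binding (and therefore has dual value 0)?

soil: 208/208 (binding)
crew: 218/218 (binding)
equipment: 114/120 (slack 6)
By complementary slackness, a constraint with positive slack has shadow price 0 → equipment.

equipment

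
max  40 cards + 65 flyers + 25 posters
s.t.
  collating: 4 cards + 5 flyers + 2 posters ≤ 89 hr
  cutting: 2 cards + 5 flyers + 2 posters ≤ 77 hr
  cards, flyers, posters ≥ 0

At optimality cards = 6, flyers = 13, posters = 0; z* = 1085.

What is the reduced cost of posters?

Check each constraint at x*: collating 89/89 (tight); cutting 77/77 (tight).
Dual feasibility on the basic columns requires 4·y_collating + 2·y_cutting = 40, 5·y_collating + 5·y_cutting = 65.
Solving: y_collating = 7, y_cutting = 6.
Reduced cost of posters: c₃ − yᵀa₃ = 25 − (7·2 + 6·2) = 25 − 26 = -1.

-1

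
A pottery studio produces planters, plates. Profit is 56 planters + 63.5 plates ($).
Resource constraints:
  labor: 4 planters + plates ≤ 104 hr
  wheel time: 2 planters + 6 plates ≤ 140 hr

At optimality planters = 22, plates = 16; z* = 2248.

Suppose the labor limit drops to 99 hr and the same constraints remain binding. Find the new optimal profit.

2200.5

Both labor and wheel time are binding at x*.
From A_Bᵀ y = c: 4·y_labor + 2·y_wheel time = 56; 1·y_labor + 6·y_wheel time = 63.5.
This yields shadow prices y_labor = 9.5, y_wheel time = 9.
Δz = y_labor·Δb = 9.5 × (-5) = -47.5, so new z* = 2248 − 47.5 = 2200.5.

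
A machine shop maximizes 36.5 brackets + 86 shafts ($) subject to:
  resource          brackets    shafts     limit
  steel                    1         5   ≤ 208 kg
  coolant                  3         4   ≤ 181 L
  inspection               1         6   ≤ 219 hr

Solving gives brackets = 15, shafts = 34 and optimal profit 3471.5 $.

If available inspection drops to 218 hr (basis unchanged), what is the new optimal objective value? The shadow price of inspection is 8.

Δb = -1, so new z* = 3471.5 + (8)·(-1) = 3471.5 − 8 = 3463.5.

3463.5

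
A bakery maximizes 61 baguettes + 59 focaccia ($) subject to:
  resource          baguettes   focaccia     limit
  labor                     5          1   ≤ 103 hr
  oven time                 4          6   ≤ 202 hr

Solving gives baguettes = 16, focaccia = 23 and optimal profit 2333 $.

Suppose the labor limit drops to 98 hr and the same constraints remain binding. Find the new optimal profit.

Both labor and oven time are binding at x*.
The binding rows give the dual system: 5·y_labor + 4·y_oven time = 61 and 1·y_labor + 6·y_oven time = 59.
→ y_labor = 5 and y_oven time = 9.
Δz = y_labor·Δb = 5 × (-5) = -25, so new z* = 2333 − 25 = 2308.

2308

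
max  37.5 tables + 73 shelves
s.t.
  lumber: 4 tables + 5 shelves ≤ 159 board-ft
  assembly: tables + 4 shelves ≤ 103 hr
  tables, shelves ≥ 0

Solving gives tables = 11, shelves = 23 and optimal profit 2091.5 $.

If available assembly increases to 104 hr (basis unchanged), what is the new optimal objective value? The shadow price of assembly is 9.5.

2101

Δb = 1, so new z* = 2091.5 + (9.5)·(1) = 2091.5 + 9.5 = 2101.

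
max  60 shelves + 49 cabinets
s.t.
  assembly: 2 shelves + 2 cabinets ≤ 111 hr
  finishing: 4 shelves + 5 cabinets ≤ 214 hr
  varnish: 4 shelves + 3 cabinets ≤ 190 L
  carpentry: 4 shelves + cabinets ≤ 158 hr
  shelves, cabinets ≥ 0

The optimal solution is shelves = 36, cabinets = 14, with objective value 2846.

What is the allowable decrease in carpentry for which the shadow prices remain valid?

Binding constraints: finishing, carpentry. The basis is B = [[4,5],[4,1]] with det -16.
Per unit decrease in carpentry, x* moves by d = (-0.3125, 0.25).
The basis stays optimal until shelves reaches 0; allowable decrease = 115.2 hr.

115.2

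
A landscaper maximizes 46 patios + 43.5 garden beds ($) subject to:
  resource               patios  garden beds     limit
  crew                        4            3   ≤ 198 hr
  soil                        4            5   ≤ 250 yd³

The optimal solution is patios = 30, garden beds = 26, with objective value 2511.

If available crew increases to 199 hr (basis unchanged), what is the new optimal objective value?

2518

Both crew and soil are binding at x*.
From A_Bᵀ y = c: 4·y_crew + 4·y_soil = 46; 3·y_crew + 5·y_soil = 43.5.
This yields shadow prices y_crew = 7, y_soil = 4.5.
Δz = y_crew·Δb = 7 × (1) = 7, so new z* = 2511 + 7 = 2518.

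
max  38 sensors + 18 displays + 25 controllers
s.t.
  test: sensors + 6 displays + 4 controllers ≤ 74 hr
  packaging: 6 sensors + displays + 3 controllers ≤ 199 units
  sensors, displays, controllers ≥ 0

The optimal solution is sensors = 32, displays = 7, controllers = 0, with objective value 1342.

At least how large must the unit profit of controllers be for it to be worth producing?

26

At the optimum: test uses 74 of 74 (binding); packaging uses 199 of 199 (binding).
The binding rows give the dual system: 1·y_test + 6·y_packaging = 38 and 6·y_test + 1·y_packaging = 18.
Solving: y_test = 2, y_packaging = 6.
controllers enters the basis when its profit ≥ yᵀa₃ = 2·4 + 6·3 = 26.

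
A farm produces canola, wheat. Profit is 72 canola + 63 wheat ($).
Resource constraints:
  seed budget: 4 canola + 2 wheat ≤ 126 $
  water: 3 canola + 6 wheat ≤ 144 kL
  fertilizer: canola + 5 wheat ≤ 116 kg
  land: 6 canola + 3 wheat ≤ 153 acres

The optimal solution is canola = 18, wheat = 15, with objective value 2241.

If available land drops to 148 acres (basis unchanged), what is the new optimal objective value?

Check each constraint at x*: seed budget 102/126 (slack 24); water 144/144 (tight); fertilizer 93/116 (slack 23); land 153/153 (tight).
Slack constraints have shadow price 0 (complementary slackness).
The binding rows give the dual system: 3·y_water + 6·y_land = 72 and 6·y_water + 3·y_land = 63.
→ y_water = 6 and y_land = 9.
Δz = y_land·Δb = 9 × (-5) = -45, so new z* = 2241 − 45 = 2196.

2196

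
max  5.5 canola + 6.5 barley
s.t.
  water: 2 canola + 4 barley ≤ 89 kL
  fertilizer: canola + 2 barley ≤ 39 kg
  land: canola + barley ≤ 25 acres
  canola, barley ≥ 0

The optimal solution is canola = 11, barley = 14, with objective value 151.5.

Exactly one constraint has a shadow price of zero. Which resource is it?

water: 78/89 (slack 11)
fertilizer: 39/39 (binding)
land: 25/25 (binding)
By complementary slackness, a constraint with positive slack has shadow price 0 → water.

water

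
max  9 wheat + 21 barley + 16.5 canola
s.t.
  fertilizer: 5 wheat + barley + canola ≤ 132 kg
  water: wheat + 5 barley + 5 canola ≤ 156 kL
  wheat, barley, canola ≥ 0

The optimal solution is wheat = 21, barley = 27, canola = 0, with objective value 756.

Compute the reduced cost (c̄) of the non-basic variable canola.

-4.5

Both fertilizer and water are binding at x*.
The binding rows give the dual system: 5·y_fertilizer + 1·y_water = 9 and 1·y_fertilizer + 5·y_water = 21.
→ y_fertilizer = 1 and y_water = 4.
Reduced cost of canola: c₃ − yᵀa₃ = 16.5 − (1·1 + 4·5) = 16.5 − 21 = -4.5.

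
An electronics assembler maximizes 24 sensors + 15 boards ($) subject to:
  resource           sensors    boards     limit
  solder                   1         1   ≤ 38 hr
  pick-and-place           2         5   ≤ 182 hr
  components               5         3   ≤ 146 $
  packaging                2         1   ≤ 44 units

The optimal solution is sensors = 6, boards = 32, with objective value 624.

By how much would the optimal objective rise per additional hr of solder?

Binding: solder and packaging. Non-binding: pick-and-place (10 unused), components (20 unused).
Since pick-and-place, components are not tight, their duals are 0.
Dual feasibility on the basic columns requires 1·y_solder + 2·y_packaging = 24, 1·y_solder + 1·y_packaging = 15.
→ y_solder = 6 and y_packaging = 9.
Shadow price of solder = 6.

6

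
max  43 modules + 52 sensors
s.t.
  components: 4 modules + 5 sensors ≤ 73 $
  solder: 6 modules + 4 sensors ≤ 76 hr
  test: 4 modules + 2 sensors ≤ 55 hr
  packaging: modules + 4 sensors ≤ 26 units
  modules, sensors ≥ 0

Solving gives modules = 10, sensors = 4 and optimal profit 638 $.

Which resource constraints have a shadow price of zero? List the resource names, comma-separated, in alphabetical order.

components, test

components: 60/73 (slack 13)
solder: 76/76 (binding)
test: 48/55 (slack 7)
packaging: 26/26 (binding)
By complementary slackness, a constraint with positive slack has shadow price 0 → components, test.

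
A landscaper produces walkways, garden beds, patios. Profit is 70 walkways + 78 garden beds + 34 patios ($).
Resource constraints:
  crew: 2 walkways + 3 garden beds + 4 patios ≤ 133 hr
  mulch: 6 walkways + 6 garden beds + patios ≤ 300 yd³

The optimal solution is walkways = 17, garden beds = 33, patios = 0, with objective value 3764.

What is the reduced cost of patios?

At the optimum: crew uses 133 of 133 (binding); mulch uses 300 of 300 (binding).
The binding rows give the dual system: 2·y_crew + 6·y_mulch = 70 and 3·y_crew + 6·y_mulch = 78.
Solving: y_crew = 8, y_mulch = 9.
Reduced cost of patios: c₃ − yᵀa₃ = 34 − (8·4 + 9·1) = 34 − 41 = -7.

-7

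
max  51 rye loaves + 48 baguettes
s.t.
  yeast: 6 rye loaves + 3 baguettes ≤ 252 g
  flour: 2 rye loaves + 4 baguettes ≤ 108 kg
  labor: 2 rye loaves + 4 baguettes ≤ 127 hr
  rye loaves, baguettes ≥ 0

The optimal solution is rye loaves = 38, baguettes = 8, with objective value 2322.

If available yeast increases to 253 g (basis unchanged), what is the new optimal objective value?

2328

Check each constraint at x*: yeast 252/252 (tight); flour 108/108 (tight); labor 108/127 (slack 19).
Slack constraints have shadow price 0 (complementary slackness).
Dual feasibility on the basic columns requires 6·y_yeast + 2·y_flour = 51, 3·y_yeast + 4·y_flour = 48.
This yields shadow prices y_yeast = 6, y_flour = 7.5.
Δz = y_yeast·Δb = 6 × (1) = 6, so new z* = 2322 + 6 = 2328.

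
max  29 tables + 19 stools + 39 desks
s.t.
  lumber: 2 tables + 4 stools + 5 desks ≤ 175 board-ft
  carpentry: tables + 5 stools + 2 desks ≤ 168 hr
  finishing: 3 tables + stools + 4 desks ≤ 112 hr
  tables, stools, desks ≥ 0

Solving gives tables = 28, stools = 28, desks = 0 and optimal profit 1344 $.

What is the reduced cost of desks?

-1

Check each constraint at x*: lumber 168/175 (slack 7); carpentry 168/168 (tight); finishing 112/112 (tight).
By complementary slackness, y = 0 for the non-binding constraint.
Dual feasibility on the basic columns requires 1·y_carpentry + 3·y_finishing = 29, 5·y_carpentry + 1·y_finishing = 19.
→ y_carpentry = 2 and y_finishing = 9.
Reduced cost of desks: c₃ − yᵀa₃ = 39 − (2·2 + 9·4) = 39 − 40 = -1.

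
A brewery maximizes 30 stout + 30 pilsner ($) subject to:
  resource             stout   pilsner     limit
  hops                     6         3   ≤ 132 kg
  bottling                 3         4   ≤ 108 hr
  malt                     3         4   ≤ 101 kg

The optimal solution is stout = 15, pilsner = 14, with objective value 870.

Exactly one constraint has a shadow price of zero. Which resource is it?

hops: 132/132 (binding)
bottling: 101/108 (slack 7)
malt: 101/101 (binding)
By complementary slackness, a constraint with positive slack has shadow price 0 → bottling.

bottling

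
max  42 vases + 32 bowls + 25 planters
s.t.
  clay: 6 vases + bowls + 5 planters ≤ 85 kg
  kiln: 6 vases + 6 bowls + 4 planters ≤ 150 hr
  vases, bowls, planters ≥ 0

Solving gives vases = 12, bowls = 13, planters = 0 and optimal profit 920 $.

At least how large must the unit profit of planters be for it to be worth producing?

30

Both clay and kiln are binding at x*.
Dual feasibility on the basic columns requires 6·y_clay + 6·y_kiln = 42, 1·y_clay + 6·y_kiln = 32.
This yields shadow prices y_clay = 2, y_kiln = 5.
planters enters the basis when its profit ≥ yᵀa₃ = 2·5 + 5·4 = 30.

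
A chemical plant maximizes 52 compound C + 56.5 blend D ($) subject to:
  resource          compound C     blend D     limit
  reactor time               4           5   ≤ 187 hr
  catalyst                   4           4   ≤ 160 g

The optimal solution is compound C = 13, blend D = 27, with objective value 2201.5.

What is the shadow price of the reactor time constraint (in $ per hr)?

Both reactor time and catalyst are binding at x*.
The binding rows give the dual system: 4·y_reactor time + 4·y_catalyst = 52 and 5·y_reactor time + 4·y_catalyst = 56.5.
Solving: y_reactor time = 4.5, y_catalyst = 8.5.
Shadow price of reactor time = 4.5.

4.5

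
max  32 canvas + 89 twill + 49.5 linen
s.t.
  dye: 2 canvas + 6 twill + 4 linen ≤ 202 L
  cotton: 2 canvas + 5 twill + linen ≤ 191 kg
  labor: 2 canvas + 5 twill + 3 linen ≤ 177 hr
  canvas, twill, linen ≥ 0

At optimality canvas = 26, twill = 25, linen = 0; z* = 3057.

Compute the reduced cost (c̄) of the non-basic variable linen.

At the optimum: dye uses 202 of 202 (binding); cotton uses 177 of 191 (slack = 14); labor uses 177 of 177 (binding).
By complementary slackness, y = 0 for the non-binding constraint.
The binding rows give the dual system: 2·y_dye + 2·y_labor = 32 and 6·y_dye + 5·y_labor = 89.
Solving: y_dye = 9, y_labor = 7.
Reduced cost of linen: c₃ − yᵀa₃ = 49.5 − (9·4 + 7·3) = 49.5 − 57 = -7.5.

-7.5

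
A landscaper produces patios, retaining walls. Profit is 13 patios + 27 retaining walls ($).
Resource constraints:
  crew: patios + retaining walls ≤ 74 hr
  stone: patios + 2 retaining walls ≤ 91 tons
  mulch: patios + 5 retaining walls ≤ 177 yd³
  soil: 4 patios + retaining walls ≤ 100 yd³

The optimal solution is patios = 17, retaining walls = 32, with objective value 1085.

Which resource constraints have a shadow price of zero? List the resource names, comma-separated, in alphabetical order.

crew, stone

crew: 49/74 (slack 25)
stone: 81/91 (slack 10)
mulch: 177/177 (binding)
soil: 100/100 (binding)
By complementary slackness, a constraint with positive slack has shadow price 0 → crew, stone.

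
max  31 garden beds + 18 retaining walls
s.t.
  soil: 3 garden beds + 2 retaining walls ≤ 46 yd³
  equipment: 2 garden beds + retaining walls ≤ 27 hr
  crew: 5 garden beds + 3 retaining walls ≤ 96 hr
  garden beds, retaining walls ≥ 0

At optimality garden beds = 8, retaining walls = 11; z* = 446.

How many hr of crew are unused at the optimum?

crew used = 5·8 + 3·11 = 73; slack = 96 − 73 = 23.

23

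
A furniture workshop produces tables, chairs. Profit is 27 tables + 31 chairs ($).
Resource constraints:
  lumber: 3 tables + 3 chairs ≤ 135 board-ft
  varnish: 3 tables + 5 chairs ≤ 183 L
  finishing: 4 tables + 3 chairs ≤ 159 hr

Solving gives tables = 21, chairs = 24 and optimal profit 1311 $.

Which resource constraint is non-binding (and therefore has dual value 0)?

lumber: 135/135 (binding)
varnish: 183/183 (binding)
finishing: 156/159 (slack 3)
By complementary slackness, a constraint with positive slack has shadow price 0 → finishing.

finishing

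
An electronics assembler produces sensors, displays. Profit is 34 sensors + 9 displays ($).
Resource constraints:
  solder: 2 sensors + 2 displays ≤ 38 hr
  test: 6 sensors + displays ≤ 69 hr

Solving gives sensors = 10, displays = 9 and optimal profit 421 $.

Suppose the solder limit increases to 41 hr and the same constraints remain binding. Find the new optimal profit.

427

Check each constraint at x*: solder 38/38 (tight); test 69/69 (tight).
The binding rows give the dual system: 2·y_solder + 6·y_test = 34 and 2·y_solder + 1·y_test = 9.
This yields shadow prices y_solder = 2, y_test = 5.
Δz = y_solder·Δb = 2 × (3) = 6, so new z* = 421 + 6 = 427.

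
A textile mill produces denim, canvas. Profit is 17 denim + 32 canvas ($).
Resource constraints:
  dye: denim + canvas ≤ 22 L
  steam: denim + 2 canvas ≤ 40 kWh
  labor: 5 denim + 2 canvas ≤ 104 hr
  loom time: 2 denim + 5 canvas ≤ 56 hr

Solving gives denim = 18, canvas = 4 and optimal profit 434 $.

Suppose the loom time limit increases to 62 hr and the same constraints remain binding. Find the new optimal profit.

Check each constraint at x*: dye 22/22 (tight); steam 26/40 (slack 14); labor 98/104 (slack 6); loom time 56/56 (tight).
Since steam, labor are not tight, their duals are 0.
From A_Bᵀ y = c: 1·y_dye + 2·y_loom time = 17; 1·y_dye + 5·y_loom time = 32.
→ y_dye = 7 and y_loom time = 5.
Δz = y_loom time·Δb = 5 × (6) = 30, so new z* = 434 + 30 = 464.

464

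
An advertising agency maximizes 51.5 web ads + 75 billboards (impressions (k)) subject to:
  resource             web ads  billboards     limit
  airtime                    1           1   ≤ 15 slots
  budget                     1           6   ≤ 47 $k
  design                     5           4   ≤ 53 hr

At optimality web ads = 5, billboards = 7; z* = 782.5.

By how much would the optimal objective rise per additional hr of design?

At the optimum: airtime uses 12 of 15 (slack = 3); budget uses 47 of 47 (binding); design uses 53 of 53 (binding).
Since airtime is not tight, its dual is 0.
From A_Bᵀ y = c: 1·y_budget + 5·y_design = 51.5; 6·y_budget + 4·y_design = 75.
→ y_budget = 6.5 and y_design = 9.
Shadow price of design = 9.

9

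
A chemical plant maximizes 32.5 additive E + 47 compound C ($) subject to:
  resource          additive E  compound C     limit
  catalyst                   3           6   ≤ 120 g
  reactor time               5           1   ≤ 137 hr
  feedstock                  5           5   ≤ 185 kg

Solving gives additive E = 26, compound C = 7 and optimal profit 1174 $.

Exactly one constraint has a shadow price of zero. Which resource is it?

catalyst: 120/120 (binding)
reactor time: 137/137 (binding)
feedstock: 165/185 (slack 20)
By complementary slackness, a constraint with positive slack has shadow price 0 → feedstock.

feedstock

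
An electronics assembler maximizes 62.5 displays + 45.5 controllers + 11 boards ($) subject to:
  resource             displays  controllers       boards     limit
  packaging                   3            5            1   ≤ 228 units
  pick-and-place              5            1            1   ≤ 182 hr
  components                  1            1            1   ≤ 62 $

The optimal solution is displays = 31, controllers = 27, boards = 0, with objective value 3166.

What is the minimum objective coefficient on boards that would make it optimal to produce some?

15.5

Binding: packaging and pick-and-place. Non-binding: components (4 unused).
Since components is not tight, its dual is 0.
From A_Bᵀ y = c: 3·y_packaging + 5·y_pick-and-place = 62.5; 5·y_packaging + 1·y_pick-and-place = 45.5.
→ y_packaging = 7.5 and y_pick-and-place = 8.
boards enters the basis when its profit ≥ yᵀa₃ = 7.5·1 + 8·1 = 15.5.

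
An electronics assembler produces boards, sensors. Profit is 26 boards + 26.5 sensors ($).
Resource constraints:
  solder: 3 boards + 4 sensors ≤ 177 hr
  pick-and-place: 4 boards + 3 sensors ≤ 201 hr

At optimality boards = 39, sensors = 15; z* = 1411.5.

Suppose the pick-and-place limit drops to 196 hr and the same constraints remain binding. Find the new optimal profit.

Both solder and pick-and-place are binding at x*.
Dual feasibility on the basic columns requires 3·y_solder + 4·y_pick-and-place = 26, 4·y_solder + 3·y_pick-and-place = 26.5.
This yields shadow prices y_solder = 4, y_pick-and-place = 3.5.
Δz = y_pick-and-place·Δb = 3.5 × (-5) = -17.5, so new z* = 1411.5 − 17.5 = 1394.

1394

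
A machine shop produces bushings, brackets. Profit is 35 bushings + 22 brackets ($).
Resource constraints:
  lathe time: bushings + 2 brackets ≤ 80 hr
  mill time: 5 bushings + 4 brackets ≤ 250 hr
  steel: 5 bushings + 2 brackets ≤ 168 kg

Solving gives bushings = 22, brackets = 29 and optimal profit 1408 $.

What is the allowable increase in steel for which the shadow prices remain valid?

Binding constraints: lathe time, steel. The basis is B = [[1,2],[5,2]] with det -8.
Per unit increase in steel, x* moves by d = (0.25, -0.125).
The basis stays optimal until mill time becomes binding; allowable increase = 32 kg.

32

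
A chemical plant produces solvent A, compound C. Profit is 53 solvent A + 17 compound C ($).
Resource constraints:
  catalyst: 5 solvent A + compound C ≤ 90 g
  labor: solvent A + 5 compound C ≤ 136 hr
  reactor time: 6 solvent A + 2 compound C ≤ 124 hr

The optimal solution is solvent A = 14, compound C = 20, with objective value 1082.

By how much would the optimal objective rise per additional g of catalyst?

1

Binding: catalyst and reactor time. Non-binding: labor (22 unused).
By complementary slackness, y = 0 for the non-binding constraint.
The binding rows give the dual system: 5·y_catalyst + 6·y_reactor time = 53 and 1·y_catalyst + 2·y_reactor time = 17.
This yields shadow prices y_catalyst = 1, y_reactor time = 8.
Shadow price of catalyst = 1.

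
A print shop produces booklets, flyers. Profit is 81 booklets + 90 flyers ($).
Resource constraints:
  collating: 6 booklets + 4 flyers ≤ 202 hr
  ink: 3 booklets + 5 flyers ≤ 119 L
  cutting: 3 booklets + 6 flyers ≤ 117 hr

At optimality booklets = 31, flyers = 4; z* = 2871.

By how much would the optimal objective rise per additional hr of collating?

Check each constraint at x*: collating 202/202 (tight); ink 113/119 (slack 6); cutting 117/117 (tight).
By complementary slackness, y = 0 for the non-binding constraint.
Dual feasibility on the basic columns requires 6·y_collating + 3·y_cutting = 81, 4·y_collating + 6·y_cutting = 90.
This yields shadow prices y_collating = 9, y_cutting = 9.
Shadow price of collating = 9.

9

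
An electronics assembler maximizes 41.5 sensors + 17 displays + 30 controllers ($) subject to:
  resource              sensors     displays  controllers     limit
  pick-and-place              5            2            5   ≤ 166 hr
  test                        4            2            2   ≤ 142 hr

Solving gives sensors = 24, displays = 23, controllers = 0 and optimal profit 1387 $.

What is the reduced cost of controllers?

-9.5

Both pick-and-place and test are binding at x*.
From A_Bᵀ y = c: 5·y_pick-and-place + 4·y_test = 41.5; 2·y_pick-and-place + 2·y_test = 17.
This yields shadow prices y_pick-and-place = 7.5, y_test = 1.
Reduced cost of controllers: c₃ − yᵀa₃ = 30 − (7.5·5 + 1·2) = 30 − 39.5 = -9.5.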